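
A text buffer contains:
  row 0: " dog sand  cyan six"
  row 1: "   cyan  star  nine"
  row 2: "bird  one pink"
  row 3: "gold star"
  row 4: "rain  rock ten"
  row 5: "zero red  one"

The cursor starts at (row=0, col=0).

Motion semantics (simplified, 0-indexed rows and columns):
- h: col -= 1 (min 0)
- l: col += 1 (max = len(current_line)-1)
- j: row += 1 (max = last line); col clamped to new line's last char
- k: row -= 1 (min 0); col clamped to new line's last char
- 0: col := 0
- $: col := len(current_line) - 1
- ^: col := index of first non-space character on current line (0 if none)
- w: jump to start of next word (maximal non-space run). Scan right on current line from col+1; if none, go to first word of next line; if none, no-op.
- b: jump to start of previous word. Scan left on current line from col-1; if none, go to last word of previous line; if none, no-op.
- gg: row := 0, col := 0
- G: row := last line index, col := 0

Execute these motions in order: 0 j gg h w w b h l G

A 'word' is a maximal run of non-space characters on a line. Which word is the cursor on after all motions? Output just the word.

Answer: zero

Derivation:
After 1 (0): row=0 col=0 char='_'
After 2 (j): row=1 col=0 char='_'
After 3 (gg): row=0 col=0 char='_'
After 4 (h): row=0 col=0 char='_'
After 5 (w): row=0 col=1 char='d'
After 6 (w): row=0 col=5 char='s'
After 7 (b): row=0 col=1 char='d'
After 8 (h): row=0 col=0 char='_'
After 9 (l): row=0 col=1 char='d'
After 10 (G): row=5 col=0 char='z'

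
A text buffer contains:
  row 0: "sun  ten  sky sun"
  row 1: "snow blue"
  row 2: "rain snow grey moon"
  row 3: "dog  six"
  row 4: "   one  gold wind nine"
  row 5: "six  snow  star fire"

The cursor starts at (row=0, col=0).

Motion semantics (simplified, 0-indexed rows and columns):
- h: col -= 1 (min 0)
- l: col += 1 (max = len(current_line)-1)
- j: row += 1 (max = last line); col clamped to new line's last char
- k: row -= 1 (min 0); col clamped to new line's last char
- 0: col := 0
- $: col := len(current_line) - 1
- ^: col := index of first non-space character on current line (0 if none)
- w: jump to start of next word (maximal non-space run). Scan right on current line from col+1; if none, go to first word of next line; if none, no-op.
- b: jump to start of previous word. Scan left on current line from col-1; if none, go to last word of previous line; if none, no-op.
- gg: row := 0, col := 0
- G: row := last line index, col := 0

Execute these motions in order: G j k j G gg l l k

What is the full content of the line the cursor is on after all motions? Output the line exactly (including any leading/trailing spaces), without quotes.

After 1 (G): row=5 col=0 char='s'
After 2 (j): row=5 col=0 char='s'
After 3 (k): row=4 col=0 char='_'
After 4 (j): row=5 col=0 char='s'
After 5 (G): row=5 col=0 char='s'
After 6 (gg): row=0 col=0 char='s'
After 7 (l): row=0 col=1 char='u'
After 8 (l): row=0 col=2 char='n'
After 9 (k): row=0 col=2 char='n'

Answer: sun  ten  sky sun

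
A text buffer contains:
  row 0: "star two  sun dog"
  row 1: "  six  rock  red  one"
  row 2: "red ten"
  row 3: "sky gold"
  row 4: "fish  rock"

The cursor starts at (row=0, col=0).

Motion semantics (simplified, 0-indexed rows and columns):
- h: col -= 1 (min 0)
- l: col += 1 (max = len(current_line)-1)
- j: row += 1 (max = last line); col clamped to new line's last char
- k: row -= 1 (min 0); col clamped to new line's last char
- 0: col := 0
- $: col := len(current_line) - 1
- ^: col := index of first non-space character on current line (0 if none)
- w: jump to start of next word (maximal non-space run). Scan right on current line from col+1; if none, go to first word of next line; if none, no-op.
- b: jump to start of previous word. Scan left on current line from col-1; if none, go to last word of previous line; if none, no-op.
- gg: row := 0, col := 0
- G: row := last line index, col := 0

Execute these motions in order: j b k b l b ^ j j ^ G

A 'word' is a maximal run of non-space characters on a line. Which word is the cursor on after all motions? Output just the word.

After 1 (j): row=1 col=0 char='_'
After 2 (b): row=0 col=14 char='d'
After 3 (k): row=0 col=14 char='d'
After 4 (b): row=0 col=10 char='s'
After 5 (l): row=0 col=11 char='u'
After 6 (b): row=0 col=10 char='s'
After 7 (^): row=0 col=0 char='s'
After 8 (j): row=1 col=0 char='_'
After 9 (j): row=2 col=0 char='r'
After 10 (^): row=2 col=0 char='r'
After 11 (G): row=4 col=0 char='f'

Answer: fish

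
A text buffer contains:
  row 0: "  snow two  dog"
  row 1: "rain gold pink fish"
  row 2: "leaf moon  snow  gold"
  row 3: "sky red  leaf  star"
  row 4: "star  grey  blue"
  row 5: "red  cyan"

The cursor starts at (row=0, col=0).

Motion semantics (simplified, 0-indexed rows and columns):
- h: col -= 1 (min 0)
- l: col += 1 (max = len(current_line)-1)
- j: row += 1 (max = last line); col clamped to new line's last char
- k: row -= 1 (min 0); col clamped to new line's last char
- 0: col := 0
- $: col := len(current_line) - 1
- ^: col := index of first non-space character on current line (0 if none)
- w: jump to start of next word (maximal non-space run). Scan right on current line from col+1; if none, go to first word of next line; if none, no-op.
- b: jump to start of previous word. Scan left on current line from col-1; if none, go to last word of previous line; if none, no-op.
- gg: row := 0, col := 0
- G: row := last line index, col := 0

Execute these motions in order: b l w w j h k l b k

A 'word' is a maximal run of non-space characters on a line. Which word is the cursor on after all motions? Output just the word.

Answer: snow

Derivation:
After 1 (b): row=0 col=0 char='_'
After 2 (l): row=0 col=1 char='_'
After 3 (w): row=0 col=2 char='s'
After 4 (w): row=0 col=7 char='t'
After 5 (j): row=1 col=7 char='l'
After 6 (h): row=1 col=6 char='o'
After 7 (k): row=0 col=6 char='_'
After 8 (l): row=0 col=7 char='t'
After 9 (b): row=0 col=2 char='s'
After 10 (k): row=0 col=2 char='s'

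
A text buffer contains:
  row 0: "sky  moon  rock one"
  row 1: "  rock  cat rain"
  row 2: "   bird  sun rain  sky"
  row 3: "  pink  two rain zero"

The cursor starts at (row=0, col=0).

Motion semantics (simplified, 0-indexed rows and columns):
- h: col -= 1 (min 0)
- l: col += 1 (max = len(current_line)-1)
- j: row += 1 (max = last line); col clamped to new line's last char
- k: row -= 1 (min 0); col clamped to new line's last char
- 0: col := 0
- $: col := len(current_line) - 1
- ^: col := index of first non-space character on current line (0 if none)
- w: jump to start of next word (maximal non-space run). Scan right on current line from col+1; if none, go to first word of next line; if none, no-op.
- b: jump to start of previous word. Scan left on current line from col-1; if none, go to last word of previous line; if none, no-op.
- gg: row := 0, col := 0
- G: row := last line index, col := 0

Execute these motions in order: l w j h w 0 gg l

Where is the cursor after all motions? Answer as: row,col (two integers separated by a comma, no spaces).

Answer: 0,1

Derivation:
After 1 (l): row=0 col=1 char='k'
After 2 (w): row=0 col=5 char='m'
After 3 (j): row=1 col=5 char='k'
After 4 (h): row=1 col=4 char='c'
After 5 (w): row=1 col=8 char='c'
After 6 (0): row=1 col=0 char='_'
After 7 (gg): row=0 col=0 char='s'
After 8 (l): row=0 col=1 char='k'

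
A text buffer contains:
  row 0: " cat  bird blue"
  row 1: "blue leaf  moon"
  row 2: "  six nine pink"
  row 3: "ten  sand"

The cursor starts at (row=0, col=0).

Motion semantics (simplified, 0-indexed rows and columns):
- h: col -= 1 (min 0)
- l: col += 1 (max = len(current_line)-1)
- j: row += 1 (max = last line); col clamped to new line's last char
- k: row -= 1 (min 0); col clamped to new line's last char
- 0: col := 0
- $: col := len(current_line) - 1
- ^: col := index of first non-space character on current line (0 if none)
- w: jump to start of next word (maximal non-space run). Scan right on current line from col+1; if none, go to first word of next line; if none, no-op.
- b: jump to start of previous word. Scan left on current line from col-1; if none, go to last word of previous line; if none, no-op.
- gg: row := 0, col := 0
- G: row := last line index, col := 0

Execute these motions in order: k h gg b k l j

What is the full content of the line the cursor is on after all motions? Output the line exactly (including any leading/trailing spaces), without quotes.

Answer: blue leaf  moon

Derivation:
After 1 (k): row=0 col=0 char='_'
After 2 (h): row=0 col=0 char='_'
After 3 (gg): row=0 col=0 char='_'
After 4 (b): row=0 col=0 char='_'
After 5 (k): row=0 col=0 char='_'
After 6 (l): row=0 col=1 char='c'
After 7 (j): row=1 col=1 char='l'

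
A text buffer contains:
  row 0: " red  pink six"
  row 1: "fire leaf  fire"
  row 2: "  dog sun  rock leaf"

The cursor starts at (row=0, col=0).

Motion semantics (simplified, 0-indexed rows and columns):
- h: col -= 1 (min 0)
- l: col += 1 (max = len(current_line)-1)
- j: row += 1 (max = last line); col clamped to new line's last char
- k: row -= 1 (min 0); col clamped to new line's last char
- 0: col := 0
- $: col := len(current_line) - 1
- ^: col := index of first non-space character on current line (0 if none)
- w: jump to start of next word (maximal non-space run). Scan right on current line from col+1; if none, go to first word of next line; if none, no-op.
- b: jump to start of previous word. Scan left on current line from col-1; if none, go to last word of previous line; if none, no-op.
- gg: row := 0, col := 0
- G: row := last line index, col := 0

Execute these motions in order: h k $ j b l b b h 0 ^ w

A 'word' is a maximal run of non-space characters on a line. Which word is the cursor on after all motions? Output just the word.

After 1 (h): row=0 col=0 char='_'
After 2 (k): row=0 col=0 char='_'
After 3 ($): row=0 col=13 char='x'
After 4 (j): row=1 col=13 char='r'
After 5 (b): row=1 col=11 char='f'
After 6 (l): row=1 col=12 char='i'
After 7 (b): row=1 col=11 char='f'
After 8 (b): row=1 col=5 char='l'
After 9 (h): row=1 col=4 char='_'
After 10 (0): row=1 col=0 char='f'
After 11 (^): row=1 col=0 char='f'
After 12 (w): row=1 col=5 char='l'

Answer: leaf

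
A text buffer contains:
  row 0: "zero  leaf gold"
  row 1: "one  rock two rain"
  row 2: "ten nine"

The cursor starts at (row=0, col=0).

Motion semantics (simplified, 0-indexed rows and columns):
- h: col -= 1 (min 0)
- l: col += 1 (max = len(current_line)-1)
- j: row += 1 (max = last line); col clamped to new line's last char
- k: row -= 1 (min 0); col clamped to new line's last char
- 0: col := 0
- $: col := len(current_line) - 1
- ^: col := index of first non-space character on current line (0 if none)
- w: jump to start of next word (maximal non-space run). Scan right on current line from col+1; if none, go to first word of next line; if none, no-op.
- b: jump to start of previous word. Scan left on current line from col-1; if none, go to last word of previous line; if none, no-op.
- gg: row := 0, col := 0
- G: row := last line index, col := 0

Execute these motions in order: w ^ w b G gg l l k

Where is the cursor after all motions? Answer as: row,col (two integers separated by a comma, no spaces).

Answer: 0,2

Derivation:
After 1 (w): row=0 col=6 char='l'
After 2 (^): row=0 col=0 char='z'
After 3 (w): row=0 col=6 char='l'
After 4 (b): row=0 col=0 char='z'
After 5 (G): row=2 col=0 char='t'
After 6 (gg): row=0 col=0 char='z'
After 7 (l): row=0 col=1 char='e'
After 8 (l): row=0 col=2 char='r'
After 9 (k): row=0 col=2 char='r'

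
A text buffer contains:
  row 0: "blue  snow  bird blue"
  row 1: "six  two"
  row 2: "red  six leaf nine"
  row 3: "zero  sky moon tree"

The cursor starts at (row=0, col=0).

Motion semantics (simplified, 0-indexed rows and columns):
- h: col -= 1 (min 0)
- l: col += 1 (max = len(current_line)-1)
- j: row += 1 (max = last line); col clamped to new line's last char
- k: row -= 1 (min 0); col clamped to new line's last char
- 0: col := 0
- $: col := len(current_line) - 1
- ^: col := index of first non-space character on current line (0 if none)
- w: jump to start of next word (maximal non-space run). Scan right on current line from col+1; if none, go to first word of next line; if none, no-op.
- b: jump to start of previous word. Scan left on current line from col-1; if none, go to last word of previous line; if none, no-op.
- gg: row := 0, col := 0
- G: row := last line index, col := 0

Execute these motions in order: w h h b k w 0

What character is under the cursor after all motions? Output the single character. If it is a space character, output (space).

Answer: b

Derivation:
After 1 (w): row=0 col=6 char='s'
After 2 (h): row=0 col=5 char='_'
After 3 (h): row=0 col=4 char='_'
After 4 (b): row=0 col=0 char='b'
After 5 (k): row=0 col=0 char='b'
After 6 (w): row=0 col=6 char='s'
After 7 (0): row=0 col=0 char='b'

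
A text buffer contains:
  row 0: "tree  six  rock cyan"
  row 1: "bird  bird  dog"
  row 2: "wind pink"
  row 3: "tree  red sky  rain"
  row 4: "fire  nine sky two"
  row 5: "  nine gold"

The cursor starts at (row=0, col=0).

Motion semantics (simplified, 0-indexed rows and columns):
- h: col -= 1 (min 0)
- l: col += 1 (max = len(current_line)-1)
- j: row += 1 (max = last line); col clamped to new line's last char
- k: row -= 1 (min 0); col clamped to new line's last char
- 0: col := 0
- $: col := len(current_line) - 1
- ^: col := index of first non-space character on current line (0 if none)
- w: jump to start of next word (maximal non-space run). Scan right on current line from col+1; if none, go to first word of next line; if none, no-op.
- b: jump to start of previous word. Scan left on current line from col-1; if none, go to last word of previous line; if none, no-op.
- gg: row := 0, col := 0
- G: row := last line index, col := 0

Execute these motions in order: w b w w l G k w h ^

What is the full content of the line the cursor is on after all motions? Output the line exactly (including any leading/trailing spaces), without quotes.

Answer: fire  nine sky two

Derivation:
After 1 (w): row=0 col=6 char='s'
After 2 (b): row=0 col=0 char='t'
After 3 (w): row=0 col=6 char='s'
After 4 (w): row=0 col=11 char='r'
After 5 (l): row=0 col=12 char='o'
After 6 (G): row=5 col=0 char='_'
After 7 (k): row=4 col=0 char='f'
After 8 (w): row=4 col=6 char='n'
After 9 (h): row=4 col=5 char='_'
After 10 (^): row=4 col=0 char='f'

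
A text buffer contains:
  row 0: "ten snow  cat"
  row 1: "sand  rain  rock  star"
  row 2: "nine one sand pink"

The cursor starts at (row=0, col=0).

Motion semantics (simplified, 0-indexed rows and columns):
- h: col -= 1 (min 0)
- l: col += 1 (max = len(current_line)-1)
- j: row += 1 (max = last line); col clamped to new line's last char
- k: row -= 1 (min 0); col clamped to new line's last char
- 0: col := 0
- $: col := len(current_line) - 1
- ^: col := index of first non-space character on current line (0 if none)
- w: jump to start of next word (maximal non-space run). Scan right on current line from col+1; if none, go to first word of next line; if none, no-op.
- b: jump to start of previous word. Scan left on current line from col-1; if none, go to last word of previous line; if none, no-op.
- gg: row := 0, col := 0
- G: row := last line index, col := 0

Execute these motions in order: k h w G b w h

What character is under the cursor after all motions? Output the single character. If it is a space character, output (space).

After 1 (k): row=0 col=0 char='t'
After 2 (h): row=0 col=0 char='t'
After 3 (w): row=0 col=4 char='s'
After 4 (G): row=2 col=0 char='n'
After 5 (b): row=1 col=18 char='s'
After 6 (w): row=2 col=0 char='n'
After 7 (h): row=2 col=0 char='n'

Answer: n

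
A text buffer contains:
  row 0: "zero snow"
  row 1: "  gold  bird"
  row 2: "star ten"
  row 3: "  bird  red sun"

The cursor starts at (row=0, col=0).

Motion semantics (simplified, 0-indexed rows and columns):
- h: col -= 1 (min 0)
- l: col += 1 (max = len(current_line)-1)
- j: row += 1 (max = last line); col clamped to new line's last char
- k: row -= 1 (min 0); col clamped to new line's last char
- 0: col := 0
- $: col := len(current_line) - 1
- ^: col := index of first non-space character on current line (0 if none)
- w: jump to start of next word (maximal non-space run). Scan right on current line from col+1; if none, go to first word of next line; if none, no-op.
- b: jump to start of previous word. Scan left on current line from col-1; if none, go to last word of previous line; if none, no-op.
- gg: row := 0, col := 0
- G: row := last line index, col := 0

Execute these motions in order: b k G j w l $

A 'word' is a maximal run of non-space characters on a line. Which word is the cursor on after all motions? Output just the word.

Answer: sun

Derivation:
After 1 (b): row=0 col=0 char='z'
After 2 (k): row=0 col=0 char='z'
After 3 (G): row=3 col=0 char='_'
After 4 (j): row=3 col=0 char='_'
After 5 (w): row=3 col=2 char='b'
After 6 (l): row=3 col=3 char='i'
After 7 ($): row=3 col=14 char='n'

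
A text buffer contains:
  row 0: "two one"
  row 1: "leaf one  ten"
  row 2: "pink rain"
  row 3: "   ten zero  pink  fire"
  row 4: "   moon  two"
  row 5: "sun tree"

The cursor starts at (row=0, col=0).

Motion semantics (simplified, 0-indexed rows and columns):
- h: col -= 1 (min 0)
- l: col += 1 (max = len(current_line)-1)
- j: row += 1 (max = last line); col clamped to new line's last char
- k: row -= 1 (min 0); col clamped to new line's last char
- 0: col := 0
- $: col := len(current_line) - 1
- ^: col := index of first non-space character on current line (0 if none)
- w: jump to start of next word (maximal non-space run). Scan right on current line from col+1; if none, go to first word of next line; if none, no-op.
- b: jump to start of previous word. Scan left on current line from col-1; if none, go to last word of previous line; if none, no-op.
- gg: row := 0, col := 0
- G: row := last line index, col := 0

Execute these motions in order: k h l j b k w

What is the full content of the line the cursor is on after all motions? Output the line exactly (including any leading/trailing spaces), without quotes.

Answer: two one

Derivation:
After 1 (k): row=0 col=0 char='t'
After 2 (h): row=0 col=0 char='t'
After 3 (l): row=0 col=1 char='w'
After 4 (j): row=1 col=1 char='e'
After 5 (b): row=1 col=0 char='l'
After 6 (k): row=0 col=0 char='t'
After 7 (w): row=0 col=4 char='o'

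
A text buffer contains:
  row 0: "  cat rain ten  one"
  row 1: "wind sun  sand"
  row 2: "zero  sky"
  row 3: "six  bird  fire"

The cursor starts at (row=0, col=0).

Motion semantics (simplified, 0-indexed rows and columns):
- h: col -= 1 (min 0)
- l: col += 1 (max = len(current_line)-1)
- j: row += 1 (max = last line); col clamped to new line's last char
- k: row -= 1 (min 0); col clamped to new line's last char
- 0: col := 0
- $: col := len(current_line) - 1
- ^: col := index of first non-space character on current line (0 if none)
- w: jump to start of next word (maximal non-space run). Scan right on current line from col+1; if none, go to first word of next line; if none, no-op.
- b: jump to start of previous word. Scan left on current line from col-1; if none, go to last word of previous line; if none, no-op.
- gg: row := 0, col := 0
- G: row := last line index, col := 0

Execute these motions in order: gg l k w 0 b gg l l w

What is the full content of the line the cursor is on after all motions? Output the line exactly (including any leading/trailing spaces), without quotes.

After 1 (gg): row=0 col=0 char='_'
After 2 (l): row=0 col=1 char='_'
After 3 (k): row=0 col=1 char='_'
After 4 (w): row=0 col=2 char='c'
After 5 (0): row=0 col=0 char='_'
After 6 (b): row=0 col=0 char='_'
After 7 (gg): row=0 col=0 char='_'
After 8 (l): row=0 col=1 char='_'
After 9 (l): row=0 col=2 char='c'
After 10 (w): row=0 col=6 char='r'

Answer:   cat rain ten  one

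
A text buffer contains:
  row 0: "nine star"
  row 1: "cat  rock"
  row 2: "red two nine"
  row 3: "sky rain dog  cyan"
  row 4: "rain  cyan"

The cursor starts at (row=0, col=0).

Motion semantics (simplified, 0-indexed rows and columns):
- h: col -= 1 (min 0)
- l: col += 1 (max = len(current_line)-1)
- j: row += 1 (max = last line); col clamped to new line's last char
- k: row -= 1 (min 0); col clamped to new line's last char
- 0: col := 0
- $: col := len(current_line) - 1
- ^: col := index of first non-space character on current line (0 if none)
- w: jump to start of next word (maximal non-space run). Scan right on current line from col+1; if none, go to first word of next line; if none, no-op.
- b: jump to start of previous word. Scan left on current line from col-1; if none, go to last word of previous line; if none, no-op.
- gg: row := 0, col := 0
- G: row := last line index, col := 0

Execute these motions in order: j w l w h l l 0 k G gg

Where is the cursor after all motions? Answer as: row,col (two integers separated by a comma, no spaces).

Answer: 0,0

Derivation:
After 1 (j): row=1 col=0 char='c'
After 2 (w): row=1 col=5 char='r'
After 3 (l): row=1 col=6 char='o'
After 4 (w): row=2 col=0 char='r'
After 5 (h): row=2 col=0 char='r'
After 6 (l): row=2 col=1 char='e'
After 7 (l): row=2 col=2 char='d'
After 8 (0): row=2 col=0 char='r'
After 9 (k): row=1 col=0 char='c'
After 10 (G): row=4 col=0 char='r'
After 11 (gg): row=0 col=0 char='n'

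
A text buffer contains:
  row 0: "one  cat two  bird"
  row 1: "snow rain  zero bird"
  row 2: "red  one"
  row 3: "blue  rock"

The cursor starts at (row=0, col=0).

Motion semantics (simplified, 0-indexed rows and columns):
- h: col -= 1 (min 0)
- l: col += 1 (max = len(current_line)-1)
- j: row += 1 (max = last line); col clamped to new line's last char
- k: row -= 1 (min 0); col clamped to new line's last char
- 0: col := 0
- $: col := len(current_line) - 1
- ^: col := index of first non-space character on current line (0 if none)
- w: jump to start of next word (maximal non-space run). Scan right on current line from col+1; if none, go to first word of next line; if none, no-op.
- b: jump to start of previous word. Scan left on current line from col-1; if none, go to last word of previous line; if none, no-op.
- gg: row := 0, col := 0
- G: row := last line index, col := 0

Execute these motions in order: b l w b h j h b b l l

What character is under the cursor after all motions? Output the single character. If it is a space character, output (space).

After 1 (b): row=0 col=0 char='o'
After 2 (l): row=0 col=1 char='n'
After 3 (w): row=0 col=5 char='c'
After 4 (b): row=0 col=0 char='o'
After 5 (h): row=0 col=0 char='o'
After 6 (j): row=1 col=0 char='s'
After 7 (h): row=1 col=0 char='s'
After 8 (b): row=0 col=14 char='b'
After 9 (b): row=0 col=9 char='t'
After 10 (l): row=0 col=10 char='w'
After 11 (l): row=0 col=11 char='o'

Answer: o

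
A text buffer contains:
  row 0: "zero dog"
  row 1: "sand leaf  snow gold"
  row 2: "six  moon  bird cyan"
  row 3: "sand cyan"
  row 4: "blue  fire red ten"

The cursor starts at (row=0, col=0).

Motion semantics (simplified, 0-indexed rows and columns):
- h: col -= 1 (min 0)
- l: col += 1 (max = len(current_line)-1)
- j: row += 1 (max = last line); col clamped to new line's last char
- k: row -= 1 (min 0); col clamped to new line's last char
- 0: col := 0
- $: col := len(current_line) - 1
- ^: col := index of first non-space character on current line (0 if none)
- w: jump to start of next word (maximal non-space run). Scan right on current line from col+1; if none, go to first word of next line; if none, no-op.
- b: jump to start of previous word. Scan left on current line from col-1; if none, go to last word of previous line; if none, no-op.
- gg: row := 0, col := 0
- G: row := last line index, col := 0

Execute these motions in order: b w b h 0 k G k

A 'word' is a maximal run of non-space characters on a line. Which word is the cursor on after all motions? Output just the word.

After 1 (b): row=0 col=0 char='z'
After 2 (w): row=0 col=5 char='d'
After 3 (b): row=0 col=0 char='z'
After 4 (h): row=0 col=0 char='z'
After 5 (0): row=0 col=0 char='z'
After 6 (k): row=0 col=0 char='z'
After 7 (G): row=4 col=0 char='b'
After 8 (k): row=3 col=0 char='s'

Answer: sand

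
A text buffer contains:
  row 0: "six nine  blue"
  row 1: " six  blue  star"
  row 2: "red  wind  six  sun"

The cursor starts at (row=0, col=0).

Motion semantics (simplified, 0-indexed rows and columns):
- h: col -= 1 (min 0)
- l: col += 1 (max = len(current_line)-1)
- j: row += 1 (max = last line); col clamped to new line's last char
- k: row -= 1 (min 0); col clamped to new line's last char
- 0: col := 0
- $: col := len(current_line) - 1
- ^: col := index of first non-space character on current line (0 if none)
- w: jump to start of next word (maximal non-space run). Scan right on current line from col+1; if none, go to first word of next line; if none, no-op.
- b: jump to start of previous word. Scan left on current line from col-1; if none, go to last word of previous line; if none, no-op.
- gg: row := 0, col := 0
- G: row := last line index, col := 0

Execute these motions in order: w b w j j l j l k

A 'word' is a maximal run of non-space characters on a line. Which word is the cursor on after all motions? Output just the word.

Answer: blue

Derivation:
After 1 (w): row=0 col=4 char='n'
After 2 (b): row=0 col=0 char='s'
After 3 (w): row=0 col=4 char='n'
After 4 (j): row=1 col=4 char='_'
After 5 (j): row=2 col=4 char='_'
After 6 (l): row=2 col=5 char='w'
After 7 (j): row=2 col=5 char='w'
After 8 (l): row=2 col=6 char='i'
After 9 (k): row=1 col=6 char='b'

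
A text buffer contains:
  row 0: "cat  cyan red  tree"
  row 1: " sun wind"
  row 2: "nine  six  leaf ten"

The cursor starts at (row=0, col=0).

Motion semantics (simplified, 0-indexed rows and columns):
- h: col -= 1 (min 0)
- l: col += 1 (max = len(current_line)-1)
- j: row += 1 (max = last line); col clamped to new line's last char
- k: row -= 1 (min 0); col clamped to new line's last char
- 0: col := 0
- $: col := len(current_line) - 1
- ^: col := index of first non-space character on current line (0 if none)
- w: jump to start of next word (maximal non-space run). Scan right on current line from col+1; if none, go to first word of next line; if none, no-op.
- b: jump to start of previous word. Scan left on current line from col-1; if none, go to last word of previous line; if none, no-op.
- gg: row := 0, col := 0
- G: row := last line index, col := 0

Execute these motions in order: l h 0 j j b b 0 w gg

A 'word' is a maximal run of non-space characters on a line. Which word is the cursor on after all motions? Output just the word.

Answer: cat

Derivation:
After 1 (l): row=0 col=1 char='a'
After 2 (h): row=0 col=0 char='c'
After 3 (0): row=0 col=0 char='c'
After 4 (j): row=1 col=0 char='_'
After 5 (j): row=2 col=0 char='n'
After 6 (b): row=1 col=5 char='w'
After 7 (b): row=1 col=1 char='s'
After 8 (0): row=1 col=0 char='_'
After 9 (w): row=1 col=1 char='s'
After 10 (gg): row=0 col=0 char='c'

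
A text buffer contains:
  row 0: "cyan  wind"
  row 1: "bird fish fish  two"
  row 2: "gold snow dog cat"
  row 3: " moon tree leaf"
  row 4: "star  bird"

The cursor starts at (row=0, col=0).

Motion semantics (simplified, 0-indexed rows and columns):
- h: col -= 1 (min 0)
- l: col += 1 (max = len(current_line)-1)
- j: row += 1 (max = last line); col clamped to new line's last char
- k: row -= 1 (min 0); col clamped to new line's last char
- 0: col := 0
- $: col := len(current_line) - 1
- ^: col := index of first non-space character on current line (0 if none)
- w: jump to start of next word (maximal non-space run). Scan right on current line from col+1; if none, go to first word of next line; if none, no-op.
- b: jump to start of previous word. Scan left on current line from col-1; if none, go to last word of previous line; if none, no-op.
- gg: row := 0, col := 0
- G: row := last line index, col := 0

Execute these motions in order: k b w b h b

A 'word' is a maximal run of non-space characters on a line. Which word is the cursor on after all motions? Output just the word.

Answer: cyan

Derivation:
After 1 (k): row=0 col=0 char='c'
After 2 (b): row=0 col=0 char='c'
After 3 (w): row=0 col=6 char='w'
After 4 (b): row=0 col=0 char='c'
After 5 (h): row=0 col=0 char='c'
After 6 (b): row=0 col=0 char='c'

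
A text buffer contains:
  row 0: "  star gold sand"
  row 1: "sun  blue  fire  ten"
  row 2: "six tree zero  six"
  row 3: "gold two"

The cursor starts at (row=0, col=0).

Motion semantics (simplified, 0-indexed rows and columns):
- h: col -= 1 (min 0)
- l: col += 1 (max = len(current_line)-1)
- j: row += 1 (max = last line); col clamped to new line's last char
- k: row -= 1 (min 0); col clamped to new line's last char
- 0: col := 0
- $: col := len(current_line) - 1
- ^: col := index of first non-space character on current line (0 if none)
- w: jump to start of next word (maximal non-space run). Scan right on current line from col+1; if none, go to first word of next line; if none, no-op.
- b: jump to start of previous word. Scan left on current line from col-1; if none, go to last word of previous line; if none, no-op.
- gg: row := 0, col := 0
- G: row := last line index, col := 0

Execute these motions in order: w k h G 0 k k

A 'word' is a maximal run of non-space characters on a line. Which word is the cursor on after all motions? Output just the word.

Answer: sun

Derivation:
After 1 (w): row=0 col=2 char='s'
After 2 (k): row=0 col=2 char='s'
After 3 (h): row=0 col=1 char='_'
After 4 (G): row=3 col=0 char='g'
After 5 (0): row=3 col=0 char='g'
After 6 (k): row=2 col=0 char='s'
After 7 (k): row=1 col=0 char='s'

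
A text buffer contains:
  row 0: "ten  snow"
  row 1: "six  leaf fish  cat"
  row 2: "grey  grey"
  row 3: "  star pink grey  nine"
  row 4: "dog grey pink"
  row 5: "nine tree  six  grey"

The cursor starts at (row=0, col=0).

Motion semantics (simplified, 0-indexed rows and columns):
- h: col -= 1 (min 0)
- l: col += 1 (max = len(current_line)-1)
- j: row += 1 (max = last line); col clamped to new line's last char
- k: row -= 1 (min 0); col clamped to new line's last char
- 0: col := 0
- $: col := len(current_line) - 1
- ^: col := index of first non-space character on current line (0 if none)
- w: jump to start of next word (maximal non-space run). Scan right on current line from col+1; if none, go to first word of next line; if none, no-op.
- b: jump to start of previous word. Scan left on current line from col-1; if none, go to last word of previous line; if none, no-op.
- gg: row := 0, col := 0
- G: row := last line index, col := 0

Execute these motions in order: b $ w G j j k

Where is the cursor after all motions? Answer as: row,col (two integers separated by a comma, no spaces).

After 1 (b): row=0 col=0 char='t'
After 2 ($): row=0 col=8 char='w'
After 3 (w): row=1 col=0 char='s'
After 4 (G): row=5 col=0 char='n'
After 5 (j): row=5 col=0 char='n'
After 6 (j): row=5 col=0 char='n'
After 7 (k): row=4 col=0 char='d'

Answer: 4,0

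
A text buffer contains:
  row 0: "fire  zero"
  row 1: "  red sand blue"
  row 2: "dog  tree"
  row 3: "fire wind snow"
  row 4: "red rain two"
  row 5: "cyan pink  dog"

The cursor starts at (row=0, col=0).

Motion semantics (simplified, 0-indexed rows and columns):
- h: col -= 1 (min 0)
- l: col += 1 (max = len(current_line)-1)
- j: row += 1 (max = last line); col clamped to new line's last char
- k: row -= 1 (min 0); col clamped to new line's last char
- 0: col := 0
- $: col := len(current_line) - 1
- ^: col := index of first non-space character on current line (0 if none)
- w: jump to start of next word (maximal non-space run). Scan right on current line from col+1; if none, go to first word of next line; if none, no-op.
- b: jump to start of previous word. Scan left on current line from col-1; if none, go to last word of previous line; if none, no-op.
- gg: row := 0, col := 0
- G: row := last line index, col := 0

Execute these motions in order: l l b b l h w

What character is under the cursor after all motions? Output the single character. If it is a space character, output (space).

Answer: z

Derivation:
After 1 (l): row=0 col=1 char='i'
After 2 (l): row=0 col=2 char='r'
After 3 (b): row=0 col=0 char='f'
After 4 (b): row=0 col=0 char='f'
After 5 (l): row=0 col=1 char='i'
After 6 (h): row=0 col=0 char='f'
After 7 (w): row=0 col=6 char='z'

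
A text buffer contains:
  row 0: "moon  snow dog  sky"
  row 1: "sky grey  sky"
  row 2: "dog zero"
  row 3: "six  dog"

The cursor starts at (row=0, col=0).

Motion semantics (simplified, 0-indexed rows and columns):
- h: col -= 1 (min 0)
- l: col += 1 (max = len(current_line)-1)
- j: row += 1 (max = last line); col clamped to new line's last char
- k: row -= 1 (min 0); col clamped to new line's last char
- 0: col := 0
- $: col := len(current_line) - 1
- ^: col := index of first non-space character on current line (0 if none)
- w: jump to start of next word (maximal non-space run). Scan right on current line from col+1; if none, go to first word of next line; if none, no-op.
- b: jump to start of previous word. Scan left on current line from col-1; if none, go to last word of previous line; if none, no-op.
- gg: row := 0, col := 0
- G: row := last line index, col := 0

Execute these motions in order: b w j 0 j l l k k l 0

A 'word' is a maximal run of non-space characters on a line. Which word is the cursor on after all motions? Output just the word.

Answer: moon

Derivation:
After 1 (b): row=0 col=0 char='m'
After 2 (w): row=0 col=6 char='s'
After 3 (j): row=1 col=6 char='e'
After 4 (0): row=1 col=0 char='s'
After 5 (j): row=2 col=0 char='d'
After 6 (l): row=2 col=1 char='o'
After 7 (l): row=2 col=2 char='g'
After 8 (k): row=1 col=2 char='y'
After 9 (k): row=0 col=2 char='o'
After 10 (l): row=0 col=3 char='n'
After 11 (0): row=0 col=0 char='m'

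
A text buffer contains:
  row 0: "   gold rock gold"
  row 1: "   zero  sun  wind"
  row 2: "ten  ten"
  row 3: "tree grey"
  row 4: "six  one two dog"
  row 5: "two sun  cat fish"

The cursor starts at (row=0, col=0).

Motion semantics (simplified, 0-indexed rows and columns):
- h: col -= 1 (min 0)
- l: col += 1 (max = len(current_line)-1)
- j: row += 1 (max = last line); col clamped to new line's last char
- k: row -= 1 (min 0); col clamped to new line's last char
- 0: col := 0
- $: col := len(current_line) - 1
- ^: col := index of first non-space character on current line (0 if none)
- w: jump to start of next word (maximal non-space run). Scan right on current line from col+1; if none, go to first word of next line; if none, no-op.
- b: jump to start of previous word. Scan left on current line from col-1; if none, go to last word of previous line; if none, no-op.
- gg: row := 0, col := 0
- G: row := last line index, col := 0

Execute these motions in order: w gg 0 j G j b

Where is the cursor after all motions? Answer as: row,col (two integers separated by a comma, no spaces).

Answer: 4,13

Derivation:
After 1 (w): row=0 col=3 char='g'
After 2 (gg): row=0 col=0 char='_'
After 3 (0): row=0 col=0 char='_'
After 4 (j): row=1 col=0 char='_'
After 5 (G): row=5 col=0 char='t'
After 6 (j): row=5 col=0 char='t'
After 7 (b): row=4 col=13 char='d'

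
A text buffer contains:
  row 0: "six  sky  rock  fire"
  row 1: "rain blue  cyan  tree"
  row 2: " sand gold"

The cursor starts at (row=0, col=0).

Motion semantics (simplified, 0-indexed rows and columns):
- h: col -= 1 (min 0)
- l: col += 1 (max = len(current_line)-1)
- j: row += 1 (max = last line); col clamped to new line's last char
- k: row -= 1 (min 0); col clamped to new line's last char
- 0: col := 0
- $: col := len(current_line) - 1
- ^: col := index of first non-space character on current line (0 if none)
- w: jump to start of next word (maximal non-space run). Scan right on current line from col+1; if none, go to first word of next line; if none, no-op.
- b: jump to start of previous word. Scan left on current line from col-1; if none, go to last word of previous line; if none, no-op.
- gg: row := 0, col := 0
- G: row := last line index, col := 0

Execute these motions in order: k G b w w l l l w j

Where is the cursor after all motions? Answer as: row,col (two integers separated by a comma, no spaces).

Answer: 2,9

Derivation:
After 1 (k): row=0 col=0 char='s'
After 2 (G): row=2 col=0 char='_'
After 3 (b): row=1 col=17 char='t'
After 4 (w): row=2 col=1 char='s'
After 5 (w): row=2 col=6 char='g'
After 6 (l): row=2 col=7 char='o'
After 7 (l): row=2 col=8 char='l'
After 8 (l): row=2 col=9 char='d'
After 9 (w): row=2 col=9 char='d'
After 10 (j): row=2 col=9 char='d'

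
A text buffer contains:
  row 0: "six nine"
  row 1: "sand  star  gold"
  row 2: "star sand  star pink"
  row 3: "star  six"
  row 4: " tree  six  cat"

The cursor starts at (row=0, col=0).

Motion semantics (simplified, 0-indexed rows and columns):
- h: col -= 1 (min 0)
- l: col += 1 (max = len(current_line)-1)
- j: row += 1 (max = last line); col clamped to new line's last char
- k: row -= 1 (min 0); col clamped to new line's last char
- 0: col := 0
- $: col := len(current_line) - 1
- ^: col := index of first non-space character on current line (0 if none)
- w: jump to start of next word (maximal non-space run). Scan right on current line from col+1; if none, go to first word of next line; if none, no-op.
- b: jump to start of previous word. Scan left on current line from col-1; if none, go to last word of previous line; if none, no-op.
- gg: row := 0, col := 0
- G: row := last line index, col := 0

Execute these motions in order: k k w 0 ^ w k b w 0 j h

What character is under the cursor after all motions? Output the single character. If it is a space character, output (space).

After 1 (k): row=0 col=0 char='s'
After 2 (k): row=0 col=0 char='s'
After 3 (w): row=0 col=4 char='n'
After 4 (0): row=0 col=0 char='s'
After 5 (^): row=0 col=0 char='s'
After 6 (w): row=0 col=4 char='n'
After 7 (k): row=0 col=4 char='n'
After 8 (b): row=0 col=0 char='s'
After 9 (w): row=0 col=4 char='n'
After 10 (0): row=0 col=0 char='s'
After 11 (j): row=1 col=0 char='s'
After 12 (h): row=1 col=0 char='s'

Answer: s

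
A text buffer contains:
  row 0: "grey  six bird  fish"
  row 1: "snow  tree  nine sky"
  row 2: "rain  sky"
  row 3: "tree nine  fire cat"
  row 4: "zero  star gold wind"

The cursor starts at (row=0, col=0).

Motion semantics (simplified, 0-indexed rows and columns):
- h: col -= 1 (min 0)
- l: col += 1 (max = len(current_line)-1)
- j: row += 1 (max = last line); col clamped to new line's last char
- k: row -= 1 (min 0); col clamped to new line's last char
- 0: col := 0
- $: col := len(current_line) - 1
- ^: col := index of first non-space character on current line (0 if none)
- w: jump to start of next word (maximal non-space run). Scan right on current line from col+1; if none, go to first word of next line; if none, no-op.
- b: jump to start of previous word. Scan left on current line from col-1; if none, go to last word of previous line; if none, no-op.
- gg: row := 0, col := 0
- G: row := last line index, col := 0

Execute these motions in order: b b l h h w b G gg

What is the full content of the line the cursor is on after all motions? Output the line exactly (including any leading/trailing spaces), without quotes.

After 1 (b): row=0 col=0 char='g'
After 2 (b): row=0 col=0 char='g'
After 3 (l): row=0 col=1 char='r'
After 4 (h): row=0 col=0 char='g'
After 5 (h): row=0 col=0 char='g'
After 6 (w): row=0 col=6 char='s'
After 7 (b): row=0 col=0 char='g'
After 8 (G): row=4 col=0 char='z'
After 9 (gg): row=0 col=0 char='g'

Answer: grey  six bird  fish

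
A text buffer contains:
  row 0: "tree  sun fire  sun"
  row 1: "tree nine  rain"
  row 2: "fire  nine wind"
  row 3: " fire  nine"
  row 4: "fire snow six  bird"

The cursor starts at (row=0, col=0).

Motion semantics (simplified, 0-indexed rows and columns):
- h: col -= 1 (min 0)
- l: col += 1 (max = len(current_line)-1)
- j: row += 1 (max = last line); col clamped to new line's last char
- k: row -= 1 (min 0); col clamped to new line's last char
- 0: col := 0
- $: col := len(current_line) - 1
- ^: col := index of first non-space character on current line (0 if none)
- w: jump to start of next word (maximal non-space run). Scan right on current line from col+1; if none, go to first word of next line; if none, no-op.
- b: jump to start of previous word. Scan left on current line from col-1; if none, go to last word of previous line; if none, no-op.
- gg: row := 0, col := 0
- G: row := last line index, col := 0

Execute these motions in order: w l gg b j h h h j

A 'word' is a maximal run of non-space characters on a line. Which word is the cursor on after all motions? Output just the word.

Answer: fire

Derivation:
After 1 (w): row=0 col=6 char='s'
After 2 (l): row=0 col=7 char='u'
After 3 (gg): row=0 col=0 char='t'
After 4 (b): row=0 col=0 char='t'
After 5 (j): row=1 col=0 char='t'
After 6 (h): row=1 col=0 char='t'
After 7 (h): row=1 col=0 char='t'
After 8 (h): row=1 col=0 char='t'
After 9 (j): row=2 col=0 char='f'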